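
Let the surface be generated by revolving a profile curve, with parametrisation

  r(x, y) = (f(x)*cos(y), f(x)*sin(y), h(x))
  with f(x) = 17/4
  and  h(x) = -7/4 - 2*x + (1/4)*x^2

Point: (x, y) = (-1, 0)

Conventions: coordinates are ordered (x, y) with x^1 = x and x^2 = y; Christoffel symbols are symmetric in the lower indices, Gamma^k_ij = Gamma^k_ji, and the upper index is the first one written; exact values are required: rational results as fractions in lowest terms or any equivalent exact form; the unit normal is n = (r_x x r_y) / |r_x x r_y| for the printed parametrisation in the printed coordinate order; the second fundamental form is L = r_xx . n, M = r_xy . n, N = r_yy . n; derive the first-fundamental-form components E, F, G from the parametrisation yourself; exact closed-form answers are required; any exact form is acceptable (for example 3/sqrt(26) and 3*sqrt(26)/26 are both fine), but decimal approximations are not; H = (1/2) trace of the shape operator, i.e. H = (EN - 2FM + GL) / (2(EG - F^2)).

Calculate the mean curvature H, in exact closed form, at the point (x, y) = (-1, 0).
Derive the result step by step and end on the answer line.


f = 17/4, f' = 0, f'' = 0, h' = -5/2, h'' = 1/2
E = 25/4, F = 0, G = 289/16; answer radicand W^2 = 25/4
unnormalised second-form numerators: l = 0, m = 0, n = -85/8; L = l/sqrt(25/4), and similarly M = m/sqrt(W^2), N = n/sqrt(W^2)
H = (E*n - 2*F*m + G*l) / (2*(EG - F^2)*sqrt(W^2)); E*n - 2*F*m + G*l = -2125/32, EG - F^2 = 7225/64, so H = (-5/17)/sqrt(25/4)

Answer: H = -2/17


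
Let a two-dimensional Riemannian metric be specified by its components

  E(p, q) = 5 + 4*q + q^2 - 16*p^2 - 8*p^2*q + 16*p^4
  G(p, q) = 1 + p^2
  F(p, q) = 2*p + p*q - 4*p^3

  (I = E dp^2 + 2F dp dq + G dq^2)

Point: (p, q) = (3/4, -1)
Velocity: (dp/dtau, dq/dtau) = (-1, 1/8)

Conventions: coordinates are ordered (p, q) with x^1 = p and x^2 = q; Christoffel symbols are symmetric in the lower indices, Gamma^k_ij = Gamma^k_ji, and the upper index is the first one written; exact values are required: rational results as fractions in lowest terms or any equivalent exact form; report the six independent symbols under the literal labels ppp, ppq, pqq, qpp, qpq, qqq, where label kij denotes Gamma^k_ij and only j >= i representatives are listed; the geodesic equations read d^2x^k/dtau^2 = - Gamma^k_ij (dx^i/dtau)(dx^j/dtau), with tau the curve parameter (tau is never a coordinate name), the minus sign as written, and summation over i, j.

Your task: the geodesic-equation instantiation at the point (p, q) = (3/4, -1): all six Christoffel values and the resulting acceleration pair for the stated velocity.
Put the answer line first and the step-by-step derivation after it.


Answer: Gamma_ppp = 12/5, Gamma_ppq = -2/5, Gamma_pqq = 0, Gamma_qpp = -36/25, Gamma_qpq = 6/25, Gamma_qqq = 0; accelerations (d^2p/dtau^2, d^2q/dtau^2) = (-5/2, 3/2)

E = 41/16, F = -15/16, G = 25/16 at the point
E_p = 15, E_q = -5/2, F_p = -23/4, F_q = 3/4, G_p = 3/2, G_q = 0
EG - F^2 = 25/8;  g^inv = (8/25) * [[25/16, 15/16], [15/16, 41/16]]
first-kind symbols [ij,l] = (1/2)(d_i g_jl + d_j g_il - d_l g_ij): [pp,p] = E_p/2 = 15/2, [pp,q] = F_p - E_q/2 = -9/2, [pq,p] = E_q/2 = -5/4, [pq,q] = G_p/2 = 3/4, [qq,p] = F_q - G_p/2 = 0, [qq,q] = G_q/2 = 0
Gamma^p_ij = (G*[ij,p] - F*[ij,q])/(EG - F^2), Gamma^q_ij = (E*[ij,q] - F*[ij,p])/(EG - F^2)
Gamma_ppp = 12/5, Gamma_ppq = -2/5, Gamma_pqq = 0, Gamma_qpp = -36/25, Gamma_qpq = 6/25, Gamma_qqq = 0
d^2p/dtau^2 = -(Gamma_ppp*(-1)^2 + 2*Gamma_ppq*(-1)*(1/8) + Gamma_pqq*(1/8)^2) = -5/2
d^2q/dtau^2 = -(Gamma_qpp*(-1)^2 + 2*Gamma_qpq*(-1)*(1/8) + Gamma_qqq*(1/8)^2) = 3/2


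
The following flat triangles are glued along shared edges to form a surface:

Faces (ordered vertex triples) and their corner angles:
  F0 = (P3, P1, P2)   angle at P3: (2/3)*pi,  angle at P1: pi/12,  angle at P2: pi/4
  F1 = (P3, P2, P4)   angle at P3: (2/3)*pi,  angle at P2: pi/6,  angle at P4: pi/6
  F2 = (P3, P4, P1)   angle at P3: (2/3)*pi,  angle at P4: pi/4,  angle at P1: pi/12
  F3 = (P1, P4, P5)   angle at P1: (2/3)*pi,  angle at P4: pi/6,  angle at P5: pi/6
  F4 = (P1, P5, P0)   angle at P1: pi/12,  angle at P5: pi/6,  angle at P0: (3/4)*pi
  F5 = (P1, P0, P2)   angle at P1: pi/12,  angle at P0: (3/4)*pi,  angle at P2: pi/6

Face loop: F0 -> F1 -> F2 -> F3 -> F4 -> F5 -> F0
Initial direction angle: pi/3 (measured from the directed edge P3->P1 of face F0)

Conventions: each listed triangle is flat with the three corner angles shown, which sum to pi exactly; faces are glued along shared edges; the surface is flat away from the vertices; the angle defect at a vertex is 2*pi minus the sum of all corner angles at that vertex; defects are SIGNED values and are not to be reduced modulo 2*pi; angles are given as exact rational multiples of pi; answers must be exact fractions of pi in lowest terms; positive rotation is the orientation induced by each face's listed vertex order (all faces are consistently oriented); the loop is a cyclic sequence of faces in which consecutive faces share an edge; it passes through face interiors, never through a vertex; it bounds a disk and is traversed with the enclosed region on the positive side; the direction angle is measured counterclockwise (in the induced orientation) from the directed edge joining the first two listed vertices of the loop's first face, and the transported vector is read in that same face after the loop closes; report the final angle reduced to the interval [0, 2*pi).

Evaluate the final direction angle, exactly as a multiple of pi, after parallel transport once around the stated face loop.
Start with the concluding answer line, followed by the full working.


Answer: final direction angle = (4/3)*pi

enclosed vertex P1: corner angles sum to pi, defect = 2*pi - pi = pi
enclosed vertex P3: corner angles sum to 2*pi, defect = 2*pi - 2*pi = 0
by Gauss-Bonnet the loop rotates the vector by the enclosed defect sum (positive orientation, mod 2*pi)
final angle = pi/3 + pi = (4/3)*pi (mod 2*pi)


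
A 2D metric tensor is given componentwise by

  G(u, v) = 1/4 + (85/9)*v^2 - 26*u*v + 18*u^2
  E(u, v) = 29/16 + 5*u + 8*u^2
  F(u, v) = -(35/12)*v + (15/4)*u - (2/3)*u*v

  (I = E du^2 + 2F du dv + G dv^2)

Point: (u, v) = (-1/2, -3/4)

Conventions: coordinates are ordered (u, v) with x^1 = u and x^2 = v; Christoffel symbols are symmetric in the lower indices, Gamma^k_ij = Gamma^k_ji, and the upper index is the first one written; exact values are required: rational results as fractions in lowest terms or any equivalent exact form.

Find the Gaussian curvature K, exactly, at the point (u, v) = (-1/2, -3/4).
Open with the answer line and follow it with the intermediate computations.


Answer: K = -6128/169

E = 21/16, F = 1/16, G = 5/16, EG - F^2 = 13/32 at the point
E_u = -3, E_v = 0, F_u = 17/4, F_v = -31/12, G_u = 3/2, G_v = -7/6
E_vv = 0, F_uv = -2/3, G_uu = 36
The intrinsic route: Brioschi's K = (det M1 - det M2)/(EG - F^2)^2.
M1 = [[-E_vv/2 + F_uv - G_uu/2, E_u/2, F_u - E_v/2], [F_v - G_u/2, E, F], [G_v/2, F, G]] = [[-56/3, -3/2, 17/4], [-10/3, 21/16, 1/16], [-7/12, 1/16, 5/16]]; det M1 = -1721/256
M2 = [[0, E_v/2, G_u/2], [E_v/2, E, F], [G_u/2, F, G]] = [[0, 0, 3/4], [0, 21/16, 1/16], [3/4, 1/16, 5/16]]; det M2 = -189/256
det M1 - det M2 = -383/64; K = -383/64 / (13/32)^2 = -6128/169


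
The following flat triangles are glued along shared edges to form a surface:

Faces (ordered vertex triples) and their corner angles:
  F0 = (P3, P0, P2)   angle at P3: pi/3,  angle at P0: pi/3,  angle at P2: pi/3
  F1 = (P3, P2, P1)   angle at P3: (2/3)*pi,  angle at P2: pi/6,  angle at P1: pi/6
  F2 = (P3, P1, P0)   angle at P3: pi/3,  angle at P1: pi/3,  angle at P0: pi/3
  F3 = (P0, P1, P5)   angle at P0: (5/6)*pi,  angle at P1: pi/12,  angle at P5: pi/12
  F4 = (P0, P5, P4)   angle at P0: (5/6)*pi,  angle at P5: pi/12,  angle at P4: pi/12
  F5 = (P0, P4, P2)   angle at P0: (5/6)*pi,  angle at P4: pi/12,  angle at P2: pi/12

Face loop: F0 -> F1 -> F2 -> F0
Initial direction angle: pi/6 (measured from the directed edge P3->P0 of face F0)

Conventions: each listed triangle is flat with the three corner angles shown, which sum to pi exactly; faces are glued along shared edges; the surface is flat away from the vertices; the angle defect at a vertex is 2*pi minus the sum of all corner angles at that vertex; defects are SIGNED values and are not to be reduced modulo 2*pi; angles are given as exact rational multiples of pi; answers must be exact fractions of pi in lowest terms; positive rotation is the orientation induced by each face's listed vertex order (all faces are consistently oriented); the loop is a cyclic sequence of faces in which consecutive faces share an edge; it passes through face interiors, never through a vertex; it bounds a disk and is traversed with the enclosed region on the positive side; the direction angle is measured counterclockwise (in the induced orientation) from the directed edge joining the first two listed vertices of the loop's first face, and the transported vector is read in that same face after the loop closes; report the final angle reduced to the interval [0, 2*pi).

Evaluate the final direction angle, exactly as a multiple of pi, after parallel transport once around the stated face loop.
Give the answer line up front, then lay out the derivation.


Answer: final direction angle = (5/6)*pi

enclosed vertex P3: corner angles sum to (4/3)*pi, defect = 2*pi - (4/3)*pi = (2/3)*pi
summing the enclosed defects onto the initial angle, mod 2*pi in the induced orientation:
final angle = pi/6 + (2/3)*pi = (5/6)*pi (mod 2*pi)


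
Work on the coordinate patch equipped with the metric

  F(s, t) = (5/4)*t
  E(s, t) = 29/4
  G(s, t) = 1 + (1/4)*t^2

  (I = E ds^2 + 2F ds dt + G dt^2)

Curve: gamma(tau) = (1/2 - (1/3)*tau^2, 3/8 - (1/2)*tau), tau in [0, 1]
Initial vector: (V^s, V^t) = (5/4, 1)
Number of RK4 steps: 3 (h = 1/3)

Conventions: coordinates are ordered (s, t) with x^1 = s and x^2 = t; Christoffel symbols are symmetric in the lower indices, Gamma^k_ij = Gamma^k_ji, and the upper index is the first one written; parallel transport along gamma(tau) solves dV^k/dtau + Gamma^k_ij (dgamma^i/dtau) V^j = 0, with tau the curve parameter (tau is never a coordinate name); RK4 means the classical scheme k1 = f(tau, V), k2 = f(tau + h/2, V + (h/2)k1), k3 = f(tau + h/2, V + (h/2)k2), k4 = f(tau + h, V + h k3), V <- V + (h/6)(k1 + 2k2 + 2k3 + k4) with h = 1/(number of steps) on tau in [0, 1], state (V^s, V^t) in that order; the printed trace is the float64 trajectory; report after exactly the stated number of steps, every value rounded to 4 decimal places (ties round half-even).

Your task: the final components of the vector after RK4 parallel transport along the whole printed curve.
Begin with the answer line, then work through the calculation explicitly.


Answer: V^s = 1.3363, V^t = 1.0022

gamma'(tau) = (-(2/3)*tau, -1/2); f(tau, V)^k = -Gamma^k_ij(gamma(tau)) gamma'^i(tau) V^j; h = 1/3; intermediate values shown to 6 dp
curve data and Christoffel symbols at the stage parameters:
  tau = 0.000000: gamma = (0.500000, 0.375000), gamma' = (0.000000, -0.500000); Gamma_sss = 0.000000, Gamma_sst = 0.000000, Gamma_stt = 0.171582, Gamma_tss = 0.000000, Gamma_tst = 0.000000, Gamma_ttt = 0.012869
  tau = 0.166667: gamma = (0.490741, 0.291667), gamma' = (-0.111111, -0.500000); Gamma_sss = 0.000000, Gamma_sst = 0.000000, Gamma_stt = 0.171910, Gamma_tss = 0.000000, Gamma_tst = 0.000000, Gamma_ttt = 0.010028
  tau = 0.333333: gamma = (0.462963, 0.208333), gamma' = (-0.222222, -0.500000); Gamma_sss = 0.000000, Gamma_sst = 0.000000, Gamma_stt = 0.172156, Gamma_tss = 0.000000, Gamma_tst = 0.000000, Gamma_ttt = 0.007173
  tau = 0.500000: gamma = (0.416667, 0.125000), gamma' = (-0.333333, -0.500000); Gamma_sss = 0.000000, Gamma_sst = 0.000000, Gamma_stt = 0.172321, Gamma_tss = 0.000000, Gamma_tst = 0.000000, Gamma_ttt = 0.004308
  tau = 0.666667: gamma = (0.351852, 0.041667), gamma' = (-0.444444, -0.500000); Gamma_sss = 0.000000, Gamma_sst = 0.000000, Gamma_stt = 0.172403, Gamma_tss = 0.000000, Gamma_tst = 0.000000, Gamma_ttt = 0.001437
  tau = 0.833333: gamma = (0.268519, -0.041667), gamma' = (-0.555556, -0.500000); Gamma_sss = 0.000000, Gamma_sst = 0.000000, Gamma_stt = 0.172403, Gamma_tss = 0.000000, Gamma_tst = 0.000000, Gamma_ttt = -0.001437
  tau = 1.000000: gamma = (0.166667, -0.125000), gamma' = (-0.666667, -0.500000); Gamma_sss = 0.000000, Gamma_sst = 0.000000, Gamma_stt = 0.172321, Gamma_tss = 0.000000, Gamma_tst = 0.000000, Gamma_ttt = -0.004308
step 0: V^s = 1.2500, V^t = 1.0000
step 1: k1 = (0.085791, 0.006434), k2 = (0.086047, 0.005019), k3 = (0.086027, 0.005018), k4 = (0.086222, 0.003593); V <- V + (h/6)(k1 + 2k2 + 2k3 + k4): V^s = 1.2787, V^t = 1.0017
step 2: k1 = (0.086222, 0.003593), k2 = (0.086356, 0.002159), k3 = (0.086336, 0.002158), k4 = (0.086408, 0.000720); V <- V + (h/6)(k1 + 2k2 + 2k3 + k4): V^s = 1.3075, V^t = 1.0024
step 3: k1 = (0.086408, 0.000720), k2 = (0.086418, -0.000720), k3 = (0.086398, -0.000720), k4 = (0.086346, -0.002159); V <- V + (h/6)(k1 + 2k2 + 2k3 + k4): V^s = 1.3363, V^t = 1.0022


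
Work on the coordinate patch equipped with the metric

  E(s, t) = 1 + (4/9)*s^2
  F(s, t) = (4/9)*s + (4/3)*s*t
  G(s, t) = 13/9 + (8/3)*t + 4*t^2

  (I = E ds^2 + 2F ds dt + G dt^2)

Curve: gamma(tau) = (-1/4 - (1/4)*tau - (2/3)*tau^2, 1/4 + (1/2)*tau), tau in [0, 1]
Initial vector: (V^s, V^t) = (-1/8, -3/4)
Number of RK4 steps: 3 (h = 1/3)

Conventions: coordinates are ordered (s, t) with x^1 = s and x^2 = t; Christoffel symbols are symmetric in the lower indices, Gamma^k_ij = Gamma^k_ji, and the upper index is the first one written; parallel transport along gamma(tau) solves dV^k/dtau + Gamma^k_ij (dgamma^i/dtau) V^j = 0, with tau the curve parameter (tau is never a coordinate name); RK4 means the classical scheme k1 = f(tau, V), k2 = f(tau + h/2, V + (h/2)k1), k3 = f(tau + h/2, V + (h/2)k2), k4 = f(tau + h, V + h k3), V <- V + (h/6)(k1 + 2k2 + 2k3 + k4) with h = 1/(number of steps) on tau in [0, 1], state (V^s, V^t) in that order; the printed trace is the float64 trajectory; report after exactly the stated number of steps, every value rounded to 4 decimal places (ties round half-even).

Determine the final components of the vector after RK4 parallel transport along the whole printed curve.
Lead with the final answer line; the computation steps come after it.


Answer: V^s = -0.1720, V^t = -0.5241

gamma'(tau) = (-1/4 - (4/3)*tau, 1/2); f(tau, V)^k = -Gamma^k_ij(gamma(tau)) gamma'^i(tau) V^j; h = 1/3; intermediate values shown to 6 dp
curve data and Christoffel symbols at the stage parameters:
  tau = 0.000000: gamma = (-0.250000, 0.250000), gamma' = (-0.250000, 0.500000); Gamma_sss = -0.046512, Gamma_sst = 0.000000, Gamma_stt = -0.139535, Gamma_tss = 0.325581, Gamma_tst = 0.000000, Gamma_ttt = 0.976744
  tau = 0.166667: gamma = (-0.310185, 0.333333), gamma' = (-0.472222, 0.500000); Gamma_sss = -0.048877, Gamma_sst = 0.000000, Gamma_stt = -0.146632, Gamma_tss = 0.315148, Gamma_tst = 0.000000, Gamma_ttt = 0.945445
  tau = 0.333333: gamma = (-0.407407, 0.416667), gamma' = (-0.694444, 0.500000); Gamma_sss = -0.054477, Gamma_sst = 0.000000, Gamma_stt = -0.163432, Gamma_tss = 0.300863, Gamma_tst = 0.000000, Gamma_ttt = 0.902590
  tau = 0.500000: gamma = (-0.541667, 0.500000), gamma' = (-0.916667, 0.500000); Gamma_sss = -0.061599, Gamma_sst = 0.000000, Gamma_stt = -0.184798, Gamma_tss = 0.284304, Gamma_tst = 0.000000, Gamma_ttt = 0.852912
  tau = 0.666667: gamma = (-0.712963, 0.583333), gamma' = (-1.138889, 0.500000); Gamma_sss = -0.069080, Gamma_sst = 0.000000, Gamma_stt = -0.207240, Gamma_tss = 0.266452, Gamma_tst = 0.000000, Gamma_ttt = 0.799355
  tau = 0.833333: gamma = (-0.921296, 0.666667), gamma' = (-1.361111, 0.500000); Gamma_sss = -0.076148, Gamma_sst = 0.000000, Gamma_stt = -0.228443, Gamma_tss = 0.247959, Gamma_tst = 0.000000, Gamma_ttt = 0.743876
  tau = 1.000000: gamma = (-1.166667, 0.750000), gamma' = (-1.583333, 0.500000); Gamma_sss = -0.082313, Gamma_sst = 0.000000, Gamma_stt = -0.246938, Gamma_tss = 0.229299, Gamma_tst = 0.000000, Gamma_ttt = 0.687898
step 0: V^s = -0.1250, V^t = -0.7500
step 1: k1 = (-0.050872, 0.356105), k2 = (-0.047555, 0.306621), k3 = (-0.048172, 0.310602), k4 = (-0.047490, 0.262275); V <- V + (h/6)(k1 + 2k2 + 2k3 + k4): V^s = -0.1411, V^t = -0.6471
step 2: k1 = (-0.047537, 0.262537), k2 = (-0.047330, 0.218447), k3 = (-0.048011, 0.221590), k4 = (-0.047035, 0.181421); V <- V + (h/6)(k1 + 2k2 + 2k3 + k4): V^s = -0.1569, V^t = -0.5735
step 3: k1 = (-0.047079, 0.181591), k2 = (-0.044970, 0.146434), k3 = (-0.045676, 0.148732), k4 = (-0.042250, 0.117696); V <- V + (h/6)(k1 + 2k2 + 2k3 + k4): V^s = -0.1720, V^t = -0.5241


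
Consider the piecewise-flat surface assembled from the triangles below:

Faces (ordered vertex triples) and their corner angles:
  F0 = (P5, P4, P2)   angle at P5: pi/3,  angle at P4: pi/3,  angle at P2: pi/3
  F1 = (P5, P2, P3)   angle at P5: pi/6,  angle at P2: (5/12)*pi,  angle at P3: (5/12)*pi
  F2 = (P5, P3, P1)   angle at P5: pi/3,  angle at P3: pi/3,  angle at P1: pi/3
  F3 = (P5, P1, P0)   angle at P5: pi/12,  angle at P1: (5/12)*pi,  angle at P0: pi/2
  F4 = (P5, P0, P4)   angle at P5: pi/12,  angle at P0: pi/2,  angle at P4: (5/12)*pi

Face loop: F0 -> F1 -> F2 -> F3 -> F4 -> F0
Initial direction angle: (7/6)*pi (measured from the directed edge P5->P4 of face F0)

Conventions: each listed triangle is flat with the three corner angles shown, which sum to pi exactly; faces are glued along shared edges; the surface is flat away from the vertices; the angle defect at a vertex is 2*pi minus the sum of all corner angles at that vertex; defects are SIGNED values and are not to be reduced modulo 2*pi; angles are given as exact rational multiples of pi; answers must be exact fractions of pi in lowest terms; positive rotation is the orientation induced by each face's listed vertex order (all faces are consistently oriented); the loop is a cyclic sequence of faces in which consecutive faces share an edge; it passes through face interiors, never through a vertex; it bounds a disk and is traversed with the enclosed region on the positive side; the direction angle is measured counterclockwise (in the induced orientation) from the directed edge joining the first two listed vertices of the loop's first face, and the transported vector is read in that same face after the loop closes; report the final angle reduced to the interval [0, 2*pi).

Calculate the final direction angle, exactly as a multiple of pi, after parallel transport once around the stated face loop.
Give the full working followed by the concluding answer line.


enclosed vertex P5: corner angles sum to pi, defect = 2*pi - pi = pi
final direction = starting direction + enclosed defect total, reduced mod 2*pi (induced orientation)
final angle = (7/6)*pi + pi = pi/6 (mod 2*pi)

Answer: final direction angle = pi/6


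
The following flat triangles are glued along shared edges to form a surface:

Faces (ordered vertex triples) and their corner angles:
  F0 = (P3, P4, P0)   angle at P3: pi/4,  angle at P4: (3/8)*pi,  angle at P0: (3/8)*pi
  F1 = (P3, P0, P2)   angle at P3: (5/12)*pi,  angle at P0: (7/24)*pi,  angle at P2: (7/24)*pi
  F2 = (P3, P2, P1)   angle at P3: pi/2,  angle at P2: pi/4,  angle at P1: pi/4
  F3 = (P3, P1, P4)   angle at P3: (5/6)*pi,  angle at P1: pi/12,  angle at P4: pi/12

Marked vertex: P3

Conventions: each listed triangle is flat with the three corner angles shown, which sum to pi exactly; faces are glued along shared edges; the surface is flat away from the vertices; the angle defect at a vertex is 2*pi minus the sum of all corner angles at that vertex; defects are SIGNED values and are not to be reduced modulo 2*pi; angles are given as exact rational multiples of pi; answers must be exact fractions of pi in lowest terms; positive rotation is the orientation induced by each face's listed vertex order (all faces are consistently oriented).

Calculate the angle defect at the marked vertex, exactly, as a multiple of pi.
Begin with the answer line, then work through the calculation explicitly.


Answer: defect(P3) = 0

Sum of corner angles at P3: 2*pi
defect = 2*pi - 2*pi


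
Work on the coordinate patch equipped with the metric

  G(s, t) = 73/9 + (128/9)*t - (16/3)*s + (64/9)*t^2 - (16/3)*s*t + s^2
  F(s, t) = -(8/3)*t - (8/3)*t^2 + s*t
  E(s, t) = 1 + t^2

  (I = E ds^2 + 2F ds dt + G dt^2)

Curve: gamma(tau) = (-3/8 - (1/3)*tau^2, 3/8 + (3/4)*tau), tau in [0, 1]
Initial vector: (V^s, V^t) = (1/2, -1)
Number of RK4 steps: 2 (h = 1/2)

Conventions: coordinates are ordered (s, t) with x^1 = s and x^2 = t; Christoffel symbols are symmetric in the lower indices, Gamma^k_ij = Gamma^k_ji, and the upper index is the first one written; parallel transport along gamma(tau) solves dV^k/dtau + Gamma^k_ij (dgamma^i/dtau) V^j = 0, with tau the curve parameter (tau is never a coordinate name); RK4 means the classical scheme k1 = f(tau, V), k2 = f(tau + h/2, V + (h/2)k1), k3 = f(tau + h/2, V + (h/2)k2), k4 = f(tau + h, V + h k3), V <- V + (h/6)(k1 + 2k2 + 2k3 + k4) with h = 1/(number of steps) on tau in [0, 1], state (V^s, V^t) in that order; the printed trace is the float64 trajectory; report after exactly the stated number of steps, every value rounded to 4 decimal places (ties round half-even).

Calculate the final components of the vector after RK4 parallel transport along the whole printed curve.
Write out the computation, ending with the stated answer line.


gamma'(tau) = (-(2/3)*tau, 3/4); f(tau, V)^k = -Gamma^k_ij(gamma(tau)) gamma'^i(tau) V^j; h = 1/2; intermediate values shown to 6 dp
curve data and Christoffel symbols at the stage parameters:
  tau = 0.000000: gamma = (-0.375000, 0.375000), gamma' = (0.000000, 0.750000); Gamma_sss = 0.000000, Gamma_sst = 0.021458, Gamma_stt = -0.057222, Gamma_tss = 0.000000, Gamma_tst = -0.231274, Gamma_ttt = 0.616730
  tau = 0.250000: gamma = (-0.395833, 0.562500), gamma' = (-0.166667, 0.750000); Gamma_sss = 0.000000, Gamma_sst = 0.025415, Gamma_stt = -0.067773, Gamma_tss = 0.000000, Gamma_tst = -0.206142, Gamma_ttt = 0.549712
  tau = 0.500000: gamma = (-0.458333, 0.750000), gamma' = (-0.333333, 0.750000); Gamma_sss = 0.000000, Gamma_sst = 0.026951, Gamma_stt = -0.071870, Gamma_tss = 0.000000, Gamma_tst = -0.184166, Gamma_ttt = 0.491110
  tau = 0.750000: gamma = (-0.562500, 0.937500), gamma' = (-0.500000, 0.750000); Gamma_sss = 0.000000, Gamma_sst = 0.027016, Gamma_stt = -0.072041, Gamma_tss = 0.000000, Gamma_tst = -0.165095, Gamma_ttt = 0.440253
  tau = 1.000000: gamma = (-0.708333, 1.125000), gamma' = (-0.666667, 0.750000); Gamma_sss = 0.000000, Gamma_sst = 0.026220, Gamma_stt = -0.069920, Gamma_tss = 0.000000, Gamma_tst = -0.148580, Gamma_ttt = 0.396213
step 0: V^s = 0.5000, V^t = -1.0000
step 1: k1 = (-0.050964, 0.549275), k2 = (-0.056791, 0.460642), k3 = (-0.057984, 0.470314), k4 = (-0.057619, 0.393727); V <- V + (h/6)(k1 + 2k2 + 2k3 + k4): V^s = 0.4718, V^t = -0.7663
step 2: k1 = (-0.057724, 0.394447), k2 = (-0.054359, 0.332197), k3 = (-0.055428, 0.338724), k4 = (-0.050468, 0.285987); V <- V + (h/6)(k1 + 2k2 + 2k3 + k4): V^s = 0.4445, V^t = -0.5977

Answer: V^s = 0.4445, V^t = -0.5977


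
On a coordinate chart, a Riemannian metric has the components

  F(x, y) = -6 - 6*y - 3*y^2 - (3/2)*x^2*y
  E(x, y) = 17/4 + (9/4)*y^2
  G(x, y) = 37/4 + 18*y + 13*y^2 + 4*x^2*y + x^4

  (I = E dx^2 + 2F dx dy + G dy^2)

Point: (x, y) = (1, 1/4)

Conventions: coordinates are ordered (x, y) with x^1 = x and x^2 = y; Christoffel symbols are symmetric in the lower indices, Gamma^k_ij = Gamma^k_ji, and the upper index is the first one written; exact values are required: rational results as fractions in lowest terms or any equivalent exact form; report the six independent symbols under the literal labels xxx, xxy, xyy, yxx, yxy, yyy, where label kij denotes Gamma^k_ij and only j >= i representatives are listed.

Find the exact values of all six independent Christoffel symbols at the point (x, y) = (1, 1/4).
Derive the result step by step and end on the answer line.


E = 281/64, F = -129/16, G = 265/16 at the point
E_x = 0, E_y = 9/8, F_x = -3/4, F_y = -9, G_x = 6, G_y = 57/2
EG - F^2 = 7901/1024;  g^inv = (1024/7901) * [[265/16, 129/16], [129/16, 281/64]]
first-kind symbols [ij,l] = (1/2)(d_i g_jl + d_j g_il - d_l g_ij): [xx,x] = E_x/2 = 0, [xx,y] = F_x - E_y/2 = -21/16, [xy,x] = E_y/2 = 9/16, [xy,y] = G_x/2 = 3, [yy,x] = F_y - G_x/2 = -12, [yy,y] = G_y/2 = 57/4
Gamma^x_ij = (G*[ij,x] - F*[ij,y])/(EG - F^2), Gamma^y_ij = (E*[ij,y] - F*[ij,x])/(EG - F^2)

Answer: Gamma_xxx = -10836/7901, Gamma_xxy = 34308/7901, Gamma_xyy = -85872/7901, Gamma_yxx = -5901/7901, Gamma_yxy = 18132/7901, Gamma_yyy = -35004/7901


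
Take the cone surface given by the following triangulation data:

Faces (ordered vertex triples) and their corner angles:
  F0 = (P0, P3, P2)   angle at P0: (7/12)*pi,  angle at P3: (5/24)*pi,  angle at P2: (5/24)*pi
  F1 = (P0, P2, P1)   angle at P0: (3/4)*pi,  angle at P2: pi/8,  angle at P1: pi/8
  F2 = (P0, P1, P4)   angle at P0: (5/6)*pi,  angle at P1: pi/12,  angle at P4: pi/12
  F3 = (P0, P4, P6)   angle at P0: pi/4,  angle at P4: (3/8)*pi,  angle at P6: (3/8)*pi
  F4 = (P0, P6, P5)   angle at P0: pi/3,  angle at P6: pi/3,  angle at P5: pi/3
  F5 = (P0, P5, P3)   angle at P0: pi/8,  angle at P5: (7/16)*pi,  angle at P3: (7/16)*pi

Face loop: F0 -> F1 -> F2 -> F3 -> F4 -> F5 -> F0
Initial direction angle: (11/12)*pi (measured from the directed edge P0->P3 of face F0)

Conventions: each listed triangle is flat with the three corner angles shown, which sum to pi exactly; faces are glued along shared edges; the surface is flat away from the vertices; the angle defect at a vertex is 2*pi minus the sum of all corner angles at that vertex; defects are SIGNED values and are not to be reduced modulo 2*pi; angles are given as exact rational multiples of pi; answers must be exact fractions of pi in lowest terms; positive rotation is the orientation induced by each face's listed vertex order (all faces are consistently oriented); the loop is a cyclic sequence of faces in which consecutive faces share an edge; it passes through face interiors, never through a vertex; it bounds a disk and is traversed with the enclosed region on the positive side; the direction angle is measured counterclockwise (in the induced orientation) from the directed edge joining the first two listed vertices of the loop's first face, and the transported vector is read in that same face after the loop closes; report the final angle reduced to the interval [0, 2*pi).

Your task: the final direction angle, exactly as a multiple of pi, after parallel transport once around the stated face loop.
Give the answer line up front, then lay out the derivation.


Answer: final direction angle = pi/24

enclosed vertex P0: corner angles sum to (23/8)*pi, defect = 2*pi - (23/8)*pi = (-7/8)*pi
by Gauss-Bonnet the loop rotates the vector by the enclosed defect sum (positive orientation, mod 2*pi)
final angle = (11/12)*pi - (7/8)*pi = pi/24 (mod 2*pi)


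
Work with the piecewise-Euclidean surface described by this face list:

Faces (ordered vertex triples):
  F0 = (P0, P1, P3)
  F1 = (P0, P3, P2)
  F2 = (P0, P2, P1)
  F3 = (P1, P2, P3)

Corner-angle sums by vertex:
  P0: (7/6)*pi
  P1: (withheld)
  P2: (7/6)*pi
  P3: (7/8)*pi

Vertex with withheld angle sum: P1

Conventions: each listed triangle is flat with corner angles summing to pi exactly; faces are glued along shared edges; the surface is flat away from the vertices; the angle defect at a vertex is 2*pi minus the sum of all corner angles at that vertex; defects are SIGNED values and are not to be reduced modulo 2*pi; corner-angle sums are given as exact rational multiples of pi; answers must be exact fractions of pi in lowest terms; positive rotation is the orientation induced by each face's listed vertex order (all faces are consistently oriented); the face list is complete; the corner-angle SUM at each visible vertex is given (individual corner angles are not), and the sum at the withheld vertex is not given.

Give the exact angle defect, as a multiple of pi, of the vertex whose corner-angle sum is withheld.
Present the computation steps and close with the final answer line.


V = 4, E = 6, F = 4; chi = V - E + F = 2
Gauss-Bonnet: total defect = 2*pi*chi = 4*pi; visible defects sum to (67/24)*pi

Answer: defect(P1) = (29/24)*pi


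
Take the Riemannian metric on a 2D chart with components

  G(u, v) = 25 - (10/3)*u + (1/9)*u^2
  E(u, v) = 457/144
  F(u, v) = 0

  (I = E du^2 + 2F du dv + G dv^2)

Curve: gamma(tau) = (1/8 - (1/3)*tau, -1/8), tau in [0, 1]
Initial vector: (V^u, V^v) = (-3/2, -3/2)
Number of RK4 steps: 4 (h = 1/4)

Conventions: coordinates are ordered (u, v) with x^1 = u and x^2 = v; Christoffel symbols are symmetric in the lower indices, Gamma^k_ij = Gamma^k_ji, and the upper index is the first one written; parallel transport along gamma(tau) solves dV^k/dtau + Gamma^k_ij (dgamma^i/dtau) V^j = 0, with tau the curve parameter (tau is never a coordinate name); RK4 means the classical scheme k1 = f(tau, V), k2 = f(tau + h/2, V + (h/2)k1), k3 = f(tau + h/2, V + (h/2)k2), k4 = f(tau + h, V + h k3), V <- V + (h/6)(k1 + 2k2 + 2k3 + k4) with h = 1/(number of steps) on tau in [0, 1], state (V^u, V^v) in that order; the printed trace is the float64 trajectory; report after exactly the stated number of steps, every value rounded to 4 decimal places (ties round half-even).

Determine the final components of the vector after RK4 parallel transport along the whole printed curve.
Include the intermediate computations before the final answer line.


gamma'(tau) = (-1/3, 0); f(tau, V)^k = -Gamma^k_ij(gamma(tau)) gamma'^i(tau) V^j; h = 1/4; intermediate values shown to 6 dp
curve data and Christoffel symbols at the stage parameters:
  tau = 0.000000: gamma = (0.125000, -0.125000), gamma' = (-0.333333, 0.000000); Gamma_uuu = 0.000000, Gamma_uuv = 0.000000, Gamma_uvv = 0.520788, Gamma_vuu = 0.000000, Gamma_vuv = -0.067227, Gamma_vvv = 0.000000
  tau = 0.125000: gamma = (0.083333, -0.125000), gamma' = (-0.333333, 0.000000); Gamma_uuu = 0.000000, Gamma_uuv = 0.000000, Gamma_uvv = 0.522247, Gamma_vuu = 0.000000, Gamma_vuv = -0.067039, Gamma_vvv = 0.000000
  tau = 0.250000: gamma = (0.041667, -0.125000), gamma' = (-0.333333, 0.000000); Gamma_uuu = 0.000000, Gamma_uuv = 0.000000, Gamma_uvv = 0.523705, Gamma_vuu = 0.000000, Gamma_vuv = -0.066852, Gamma_vvv = 0.000000
  tau = 0.375000: gamma = (0.000000, -0.125000), gamma' = (-0.333333, 0.000000); Gamma_uuu = 0.000000, Gamma_uuv = 0.000000, Gamma_uvv = 0.525164, Gamma_vuu = 0.000000, Gamma_vuv = -0.066667, Gamma_vvv = 0.000000
  tau = 0.500000: gamma = (-0.041667, -0.125000), gamma' = (-0.333333, 0.000000); Gamma_uuu = 0.000000, Gamma_uuv = 0.000000, Gamma_uvv = 0.526623, Gamma_vuu = 0.000000, Gamma_vuv = -0.066482, Gamma_vvv = 0.000000
  tau = 0.625000: gamma = (-0.083333, -0.125000), gamma' = (-0.333333, 0.000000); Gamma_uuu = 0.000000, Gamma_uuv = 0.000000, Gamma_uvv = 0.528082, Gamma_vuu = 0.000000, Gamma_vuv = -0.066298, Gamma_vvv = 0.000000
  tau = 0.750000: gamma = (-0.125000, -0.125000), gamma' = (-0.333333, 0.000000); Gamma_uuu = 0.000000, Gamma_uuv = 0.000000, Gamma_uvv = 0.529540, Gamma_vuu = 0.000000, Gamma_vuv = -0.066116, Gamma_vvv = 0.000000
  tau = 0.875000: gamma = (-0.166667, -0.125000), gamma' = (-0.333333, 0.000000); Gamma_uuu = 0.000000, Gamma_uuv = 0.000000, Gamma_uvv = 0.530999, Gamma_vuu = 0.000000, Gamma_vuv = -0.065934, Gamma_vvv = 0.000000
  tau = 1.000000: gamma = (-0.208333, -0.125000), gamma' = (-0.333333, 0.000000); Gamma_uuu = 0.000000, Gamma_uuv = 0.000000, Gamma_uvv = 0.532458, Gamma_vuu = 0.000000, Gamma_vuv = -0.065753, Gamma_vvv = 0.000000
step 0: V^u = -1.5000, V^v = -1.5000
step 1: k1 = (0.000000, 0.033613), k2 = (0.000000, 0.033426), k3 = (0.000000, 0.033426), k4 = (0.000000, 0.033240); V <- V + (h/6)(k1 + 2k2 + 2k3 + k4): V^u = -1.5000, V^v = -1.4916
step 2: k1 = (0.000000, 0.033240), k2 = (0.000000, 0.033055), k3 = (0.000000, 0.033056), k4 = (0.000000, 0.032873); V <- V + (h/6)(k1 + 2k2 + 2k3 + k4): V^u = -1.5000, V^v = -1.4834
step 3: k1 = (0.000000, 0.032873), k2 = (0.000000, 0.032691), k3 = (0.000000, 0.032692), k4 = (0.000000, 0.032511); V <- V + (h/6)(k1 + 2k2 + 2k3 + k4): V^u = -1.5000, V^v = -1.4752
step 4: k1 = (0.000000, 0.032511), k2 = (0.000000, 0.032333), k3 = (0.000000, 0.032333), k4 = (0.000000, 0.032156); V <- V + (h/6)(k1 + 2k2 + 2k3 + k4): V^u = -1.5000, V^v = -1.4671

Answer: V^u = -1.5000, V^v = -1.4671


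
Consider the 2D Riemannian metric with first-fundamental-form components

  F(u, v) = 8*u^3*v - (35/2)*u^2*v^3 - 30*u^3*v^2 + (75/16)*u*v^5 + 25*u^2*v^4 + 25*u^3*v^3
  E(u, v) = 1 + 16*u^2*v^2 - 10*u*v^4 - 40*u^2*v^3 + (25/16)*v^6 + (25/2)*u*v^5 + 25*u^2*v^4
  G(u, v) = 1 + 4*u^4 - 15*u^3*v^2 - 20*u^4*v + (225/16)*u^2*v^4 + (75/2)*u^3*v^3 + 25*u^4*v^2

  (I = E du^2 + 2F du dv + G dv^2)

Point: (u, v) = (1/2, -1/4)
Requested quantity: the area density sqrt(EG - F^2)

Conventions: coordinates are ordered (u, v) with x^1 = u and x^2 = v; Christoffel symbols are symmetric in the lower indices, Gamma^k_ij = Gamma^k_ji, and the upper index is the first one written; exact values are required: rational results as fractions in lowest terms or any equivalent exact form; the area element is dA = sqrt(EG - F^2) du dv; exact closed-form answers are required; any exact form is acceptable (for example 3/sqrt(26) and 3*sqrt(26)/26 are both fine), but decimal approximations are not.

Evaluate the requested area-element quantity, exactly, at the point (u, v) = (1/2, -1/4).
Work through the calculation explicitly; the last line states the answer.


E = 92105/65536, F = -14507/32768, G = 24305/16384; EG - F^2 = 123789/65536

Answer: sqrt(EG - F^2) = sqrt(123789)/256


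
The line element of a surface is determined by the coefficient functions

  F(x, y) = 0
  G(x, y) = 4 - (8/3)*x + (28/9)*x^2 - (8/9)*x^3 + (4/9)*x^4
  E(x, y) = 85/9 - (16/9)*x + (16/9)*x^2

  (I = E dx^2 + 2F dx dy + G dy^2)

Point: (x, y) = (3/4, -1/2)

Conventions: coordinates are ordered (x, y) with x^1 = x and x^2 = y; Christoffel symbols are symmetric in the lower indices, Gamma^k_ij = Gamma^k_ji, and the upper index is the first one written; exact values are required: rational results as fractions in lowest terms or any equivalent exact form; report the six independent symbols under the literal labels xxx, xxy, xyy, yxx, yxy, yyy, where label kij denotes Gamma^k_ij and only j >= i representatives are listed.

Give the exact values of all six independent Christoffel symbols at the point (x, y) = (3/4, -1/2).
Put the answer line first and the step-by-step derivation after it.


Answer: Gamma_xxx = 2/41, Gamma_xxy = 0, Gamma_xyy = -45/656, Gamma_yxx = 0, Gamma_yxy = 8/45, Gamma_yyy = 0

E = 82/9, F = 0, G = 225/64 at the point
E_x = 8/9, E_y = 0, F_x = 0, F_y = 0, G_x = 5/4, G_y = 0
EG - F^2 = 1025/32;  g^inv = (32/1025) * [[225/64, 0], [0, 82/9]]
first-kind symbols [ij,l] = (1/2)(d_i g_jl + d_j g_il - d_l g_ij): [xx,x] = E_x/2 = 4/9, [xx,y] = F_x - E_y/2 = 0, [xy,x] = E_y/2 = 0, [xy,y] = G_x/2 = 5/8, [yy,x] = F_y - G_x/2 = -5/8, [yy,y] = G_y/2 = 0
Gamma^x_ij = (G*[ij,x] - F*[ij,y])/(EG - F^2), Gamma^y_ij = (E*[ij,y] - F*[ij,x])/(EG - F^2)


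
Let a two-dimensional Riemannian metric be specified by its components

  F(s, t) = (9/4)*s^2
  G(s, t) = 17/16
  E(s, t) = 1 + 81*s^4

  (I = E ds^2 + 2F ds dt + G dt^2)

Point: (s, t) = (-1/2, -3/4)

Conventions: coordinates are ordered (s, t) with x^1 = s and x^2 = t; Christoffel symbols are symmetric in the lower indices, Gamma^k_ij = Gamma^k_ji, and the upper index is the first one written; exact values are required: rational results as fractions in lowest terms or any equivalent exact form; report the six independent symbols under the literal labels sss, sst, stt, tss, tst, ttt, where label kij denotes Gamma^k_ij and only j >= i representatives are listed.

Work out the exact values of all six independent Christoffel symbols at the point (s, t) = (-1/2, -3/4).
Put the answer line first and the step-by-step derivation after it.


Answer: Gamma_sss = -162/49, Gamma_sst = 0, Gamma_stt = 0, Gamma_tss = -18/49, Gamma_tst = 0, Gamma_ttt = 0

E = 97/16, F = 9/16, G = 17/16 at the point
E_s = -81/2, E_t = 0, F_s = -9/4, F_t = 0, G_s = 0, G_t = 0
EG - F^2 = 49/8;  g^inv = (8/49) * [[17/16, -9/16], [-9/16, 97/16]]
first-kind symbols [ij,l] = (1/2)(d_i g_jl + d_j g_il - d_l g_ij): [ss,s] = E_s/2 = -81/4, [ss,t] = F_s - E_t/2 = -9/4, [st,s] = E_t/2 = 0, [st,t] = G_s/2 = 0, [tt,s] = F_t - G_s/2 = 0, [tt,t] = G_t/2 = 0
Gamma^s_ij = (G*[ij,s] - F*[ij,t])/(EG - F^2), Gamma^t_ij = (E*[ij,t] - F*[ij,s])/(EG - F^2)


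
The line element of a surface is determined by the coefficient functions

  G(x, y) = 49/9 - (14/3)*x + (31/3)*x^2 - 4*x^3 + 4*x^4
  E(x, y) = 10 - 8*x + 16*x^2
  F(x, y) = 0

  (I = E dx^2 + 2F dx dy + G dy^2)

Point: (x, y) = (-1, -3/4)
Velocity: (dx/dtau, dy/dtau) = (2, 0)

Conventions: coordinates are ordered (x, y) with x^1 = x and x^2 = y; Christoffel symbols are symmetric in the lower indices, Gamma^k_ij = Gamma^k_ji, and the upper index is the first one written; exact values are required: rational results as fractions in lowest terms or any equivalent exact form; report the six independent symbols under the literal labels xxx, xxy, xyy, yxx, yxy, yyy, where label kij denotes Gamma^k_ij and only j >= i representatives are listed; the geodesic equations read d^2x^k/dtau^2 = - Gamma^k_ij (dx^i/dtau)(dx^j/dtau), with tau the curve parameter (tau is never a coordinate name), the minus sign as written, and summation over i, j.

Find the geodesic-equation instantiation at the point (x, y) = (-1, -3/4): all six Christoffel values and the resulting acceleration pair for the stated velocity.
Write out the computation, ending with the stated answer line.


E = 34, F = 0, G = 256/9 at the point
E_x = -40, E_y = 0, F_x = 0, F_y = 0, G_x = -160/3, G_y = 0
EG - F^2 = 8704/9;  g^inv = (9/8704) * [[256/9, 0], [0, 34]]
first-kind symbols [ij,l] = (1/2)(d_i g_jl + d_j g_il - d_l g_ij): [xx,x] = E_x/2 = -20, [xx,y] = F_x - E_y/2 = 0, [xy,x] = E_y/2 = 0, [xy,y] = G_x/2 = -80/3, [yy,x] = F_y - G_x/2 = 80/3, [yy,y] = G_y/2 = 0
Gamma^x_ij = (G*[ij,x] - F*[ij,y])/(EG - F^2), Gamma^y_ij = (E*[ij,y] - F*[ij,x])/(EG - F^2)
Gamma_xxx = -10/17, Gamma_xxy = 0, Gamma_xyy = 40/51, Gamma_yxx = 0, Gamma_yxy = -15/16, Gamma_yyy = 0
d^2x/dtau^2 = -(Gamma_xxx*(2)^2 + 2*Gamma_xxy*(2)*(0) + Gamma_xyy*(0)^2) = 40/17
d^2y/dtau^2 = -(Gamma_yxx*(2)^2 + 2*Gamma_yxy*(2)*(0) + Gamma_yyy*(0)^2) = 0

Answer: Gamma_xxx = -10/17, Gamma_xxy = 0, Gamma_xyy = 40/51, Gamma_yxx = 0, Gamma_yxy = -15/16, Gamma_yyy = 0; accelerations (d^2x/dtau^2, d^2y/dtau^2) = (40/17, 0)


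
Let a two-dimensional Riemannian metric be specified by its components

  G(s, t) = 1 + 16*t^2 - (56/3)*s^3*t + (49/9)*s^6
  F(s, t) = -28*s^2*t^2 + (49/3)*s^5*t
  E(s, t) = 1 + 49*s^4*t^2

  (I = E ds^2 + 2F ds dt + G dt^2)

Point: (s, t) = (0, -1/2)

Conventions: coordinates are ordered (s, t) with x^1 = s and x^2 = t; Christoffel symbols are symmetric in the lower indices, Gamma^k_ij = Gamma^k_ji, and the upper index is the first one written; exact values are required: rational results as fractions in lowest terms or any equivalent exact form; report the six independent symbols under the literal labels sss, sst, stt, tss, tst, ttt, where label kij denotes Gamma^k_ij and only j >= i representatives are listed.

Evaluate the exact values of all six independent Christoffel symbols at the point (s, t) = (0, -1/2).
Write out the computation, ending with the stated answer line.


E = 1, F = 0, G = 5 at the point
E_s = 0, E_t = 0, F_s = 0, F_t = 0, G_s = 0, G_t = -16
EG - F^2 = 5;  g^inv = (1/5) * [[5, 0], [0, 1]]
first-kind symbols [ij,l] = (1/2)(d_i g_jl + d_j g_il - d_l g_ij): [ss,s] = E_s/2 = 0, [ss,t] = F_s - E_t/2 = 0, [st,s] = E_t/2 = 0, [st,t] = G_s/2 = 0, [tt,s] = F_t - G_s/2 = 0, [tt,t] = G_t/2 = -8
Gamma^s_ij = (G*[ij,s] - F*[ij,t])/(EG - F^2), Gamma^t_ij = (E*[ij,t] - F*[ij,s])/(EG - F^2)

Answer: Gamma_sss = 0, Gamma_sst = 0, Gamma_stt = 0, Gamma_tss = 0, Gamma_tst = 0, Gamma_ttt = -8/5


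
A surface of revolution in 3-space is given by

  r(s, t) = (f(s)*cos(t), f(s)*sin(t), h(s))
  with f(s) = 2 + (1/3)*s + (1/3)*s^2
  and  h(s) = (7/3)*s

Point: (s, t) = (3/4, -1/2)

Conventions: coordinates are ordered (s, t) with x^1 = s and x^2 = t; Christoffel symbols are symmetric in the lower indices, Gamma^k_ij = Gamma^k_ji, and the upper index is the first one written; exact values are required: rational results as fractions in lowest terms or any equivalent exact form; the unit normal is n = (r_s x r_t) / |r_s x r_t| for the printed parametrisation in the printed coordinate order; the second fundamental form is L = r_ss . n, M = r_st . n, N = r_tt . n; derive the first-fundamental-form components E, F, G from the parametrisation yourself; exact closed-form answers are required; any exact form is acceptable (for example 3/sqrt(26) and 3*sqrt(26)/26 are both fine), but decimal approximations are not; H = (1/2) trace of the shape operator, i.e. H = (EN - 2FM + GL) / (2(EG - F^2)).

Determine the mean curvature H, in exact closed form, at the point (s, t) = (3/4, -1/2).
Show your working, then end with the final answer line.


f = 39/16, f' = 5/6, f'' = 2/3, h' = 7/3, h'' = 0
E = 221/36, F = 0, G = 1521/256; answer radicand W^2 = 221/36
unnormalised second-form numerators: l = -14/9, m = 0, n = 91/16; L = l/sqrt(221/36), and similarly M = m/sqrt(W^2), N = n/sqrt(W^2)
H = (E*n - 2*F*m + G*l) / (2*(EG - F^2)*sqrt(W^2)); E*n - 2*F*m + G*l = 29575/1152, EG - F^2 = 37349/1024, so H = (700/1989)/sqrt(221/36)

Answer: H = 1400*sqrt(221)/146523
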